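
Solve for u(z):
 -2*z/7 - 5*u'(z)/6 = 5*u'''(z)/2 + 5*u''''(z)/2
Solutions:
 u(z) = C1 + C2*exp(z*(-4 + 2*2^(1/3)/(3*sqrt(13) + 11)^(1/3) + 2^(2/3)*(3*sqrt(13) + 11)^(1/3))/12)*sin(2^(1/3)*sqrt(3)*z*(-2^(1/3)*(3*sqrt(13) + 11)^(1/3) + 2/(3*sqrt(13) + 11)^(1/3))/12) + C3*exp(z*(-4 + 2*2^(1/3)/(3*sqrt(13) + 11)^(1/3) + 2^(2/3)*(3*sqrt(13) + 11)^(1/3))/12)*cos(2^(1/3)*sqrt(3)*z*(-2^(1/3)*(3*sqrt(13) + 11)^(1/3) + 2/(3*sqrt(13) + 11)^(1/3))/12) + C4*exp(-z*(2*2^(1/3)/(3*sqrt(13) + 11)^(1/3) + 2 + 2^(2/3)*(3*sqrt(13) + 11)^(1/3))/6) - 6*z^2/35


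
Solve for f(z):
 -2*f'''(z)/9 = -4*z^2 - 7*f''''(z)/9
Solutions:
 f(z) = C1 + C2*z + C3*z^2 + C4*exp(2*z/7) + 3*z^5/10 + 21*z^4/4 + 147*z^3/2


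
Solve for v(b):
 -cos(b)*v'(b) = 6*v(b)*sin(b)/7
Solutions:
 v(b) = C1*cos(b)^(6/7)


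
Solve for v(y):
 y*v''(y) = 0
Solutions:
 v(y) = C1 + C2*y


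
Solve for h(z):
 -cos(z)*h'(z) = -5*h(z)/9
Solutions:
 h(z) = C1*(sin(z) + 1)^(5/18)/(sin(z) - 1)^(5/18)


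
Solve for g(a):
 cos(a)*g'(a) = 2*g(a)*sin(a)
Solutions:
 g(a) = C1/cos(a)^2


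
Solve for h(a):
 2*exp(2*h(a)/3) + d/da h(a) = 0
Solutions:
 h(a) = 3*log(-sqrt(-1/(C1 - 2*a))) - 3*log(2) + 3*log(6)/2
 h(a) = 3*log(-1/(C1 - 2*a))/2 - 3*log(2) + 3*log(6)/2


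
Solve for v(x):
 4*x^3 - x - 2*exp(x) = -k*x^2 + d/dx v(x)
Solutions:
 v(x) = C1 + k*x^3/3 + x^4 - x^2/2 - 2*exp(x)


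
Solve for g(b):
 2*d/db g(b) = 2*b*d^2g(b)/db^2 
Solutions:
 g(b) = C1 + C2*b^2


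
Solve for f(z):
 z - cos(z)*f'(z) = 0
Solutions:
 f(z) = C1 + Integral(z/cos(z), z)


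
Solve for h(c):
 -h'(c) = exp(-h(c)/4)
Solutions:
 h(c) = 4*log(C1 - c/4)


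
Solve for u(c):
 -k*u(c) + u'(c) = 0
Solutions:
 u(c) = C1*exp(c*k)


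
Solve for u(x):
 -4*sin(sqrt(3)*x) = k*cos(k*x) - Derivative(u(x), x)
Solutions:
 u(x) = C1 + sin(k*x) - 4*sqrt(3)*cos(sqrt(3)*x)/3


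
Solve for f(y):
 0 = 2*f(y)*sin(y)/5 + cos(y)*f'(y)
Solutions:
 f(y) = C1*cos(y)^(2/5)


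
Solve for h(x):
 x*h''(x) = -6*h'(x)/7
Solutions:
 h(x) = C1 + C2*x^(1/7)


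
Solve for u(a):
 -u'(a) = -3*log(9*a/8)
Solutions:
 u(a) = C1 + 3*a*log(a) - 3*a + a*log(729/512)


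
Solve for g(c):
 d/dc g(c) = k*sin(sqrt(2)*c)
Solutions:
 g(c) = C1 - sqrt(2)*k*cos(sqrt(2)*c)/2


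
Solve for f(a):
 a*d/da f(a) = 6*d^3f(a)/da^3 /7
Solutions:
 f(a) = C1 + Integral(C2*airyai(6^(2/3)*7^(1/3)*a/6) + C3*airybi(6^(2/3)*7^(1/3)*a/6), a)


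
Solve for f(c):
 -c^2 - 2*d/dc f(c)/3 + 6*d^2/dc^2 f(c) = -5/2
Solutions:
 f(c) = C1 + C2*exp(c/9) - c^3/2 - 27*c^2/2 - 957*c/4


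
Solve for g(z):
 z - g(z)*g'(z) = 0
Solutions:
 g(z) = -sqrt(C1 + z^2)
 g(z) = sqrt(C1 + z^2)


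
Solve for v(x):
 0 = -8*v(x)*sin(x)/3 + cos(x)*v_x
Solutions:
 v(x) = C1/cos(x)^(8/3)


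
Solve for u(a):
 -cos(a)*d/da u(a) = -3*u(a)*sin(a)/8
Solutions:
 u(a) = C1/cos(a)^(3/8)


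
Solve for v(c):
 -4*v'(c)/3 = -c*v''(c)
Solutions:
 v(c) = C1 + C2*c^(7/3)


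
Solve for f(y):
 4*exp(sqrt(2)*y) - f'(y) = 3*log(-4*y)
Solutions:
 f(y) = C1 - 3*y*log(-y) + 3*y*(1 - 2*log(2)) + 2*sqrt(2)*exp(sqrt(2)*y)


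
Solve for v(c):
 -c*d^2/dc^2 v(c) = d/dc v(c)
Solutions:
 v(c) = C1 + C2*log(c)


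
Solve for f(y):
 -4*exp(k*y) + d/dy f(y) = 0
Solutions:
 f(y) = C1 + 4*exp(k*y)/k


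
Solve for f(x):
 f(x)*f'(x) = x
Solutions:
 f(x) = -sqrt(C1 + x^2)
 f(x) = sqrt(C1 + x^2)


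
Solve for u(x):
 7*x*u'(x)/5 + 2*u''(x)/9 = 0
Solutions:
 u(x) = C1 + C2*erf(3*sqrt(35)*x/10)


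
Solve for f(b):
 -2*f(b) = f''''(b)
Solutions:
 f(b) = (C1*sin(2^(3/4)*b/2) + C2*cos(2^(3/4)*b/2))*exp(-2^(3/4)*b/2) + (C3*sin(2^(3/4)*b/2) + C4*cos(2^(3/4)*b/2))*exp(2^(3/4)*b/2)


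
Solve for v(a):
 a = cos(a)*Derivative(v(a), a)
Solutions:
 v(a) = C1 + Integral(a/cos(a), a)


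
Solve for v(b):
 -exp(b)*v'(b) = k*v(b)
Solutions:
 v(b) = C1*exp(k*exp(-b))


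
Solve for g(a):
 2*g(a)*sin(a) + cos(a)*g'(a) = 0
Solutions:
 g(a) = C1*cos(a)^2


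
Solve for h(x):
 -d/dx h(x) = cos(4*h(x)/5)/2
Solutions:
 x/2 - 5*log(sin(4*h(x)/5) - 1)/8 + 5*log(sin(4*h(x)/5) + 1)/8 = C1


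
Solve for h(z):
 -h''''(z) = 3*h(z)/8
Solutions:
 h(z) = (C1*sin(2^(3/4)*3^(1/4)*z/4) + C2*cos(2^(3/4)*3^(1/4)*z/4))*exp(-2^(3/4)*3^(1/4)*z/4) + (C3*sin(2^(3/4)*3^(1/4)*z/4) + C4*cos(2^(3/4)*3^(1/4)*z/4))*exp(2^(3/4)*3^(1/4)*z/4)


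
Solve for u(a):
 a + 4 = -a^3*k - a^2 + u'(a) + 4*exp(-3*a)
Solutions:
 u(a) = C1 + a^4*k/4 + a^3/3 + a^2/2 + 4*a + 4*exp(-3*a)/3


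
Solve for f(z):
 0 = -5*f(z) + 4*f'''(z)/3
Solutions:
 f(z) = C3*exp(30^(1/3)*z/2) + (C1*sin(10^(1/3)*3^(5/6)*z/4) + C2*cos(10^(1/3)*3^(5/6)*z/4))*exp(-30^(1/3)*z/4)


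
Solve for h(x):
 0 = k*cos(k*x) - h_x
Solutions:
 h(x) = C1 + sin(k*x)


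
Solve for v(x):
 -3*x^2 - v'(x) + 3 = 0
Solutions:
 v(x) = C1 - x^3 + 3*x


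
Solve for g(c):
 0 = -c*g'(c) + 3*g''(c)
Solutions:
 g(c) = C1 + C2*erfi(sqrt(6)*c/6)


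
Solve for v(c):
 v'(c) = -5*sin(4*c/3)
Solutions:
 v(c) = C1 + 15*cos(4*c/3)/4


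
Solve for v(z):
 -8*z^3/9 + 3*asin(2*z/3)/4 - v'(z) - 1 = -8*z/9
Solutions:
 v(z) = C1 - 2*z^4/9 + 4*z^2/9 + 3*z*asin(2*z/3)/4 - z + 3*sqrt(9 - 4*z^2)/8


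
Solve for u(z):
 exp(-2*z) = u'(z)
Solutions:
 u(z) = C1 - exp(-2*z)/2


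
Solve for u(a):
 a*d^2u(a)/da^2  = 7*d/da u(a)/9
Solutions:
 u(a) = C1 + C2*a^(16/9)


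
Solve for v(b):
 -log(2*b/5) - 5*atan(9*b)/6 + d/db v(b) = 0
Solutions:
 v(b) = C1 + b*log(b) + 5*b*atan(9*b)/6 - b*log(5) - b + b*log(2) - 5*log(81*b^2 + 1)/108


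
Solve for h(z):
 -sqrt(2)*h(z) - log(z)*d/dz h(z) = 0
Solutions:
 h(z) = C1*exp(-sqrt(2)*li(z))


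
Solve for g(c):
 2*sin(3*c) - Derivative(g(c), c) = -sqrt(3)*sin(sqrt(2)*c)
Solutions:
 g(c) = C1 - 2*cos(3*c)/3 - sqrt(6)*cos(sqrt(2)*c)/2


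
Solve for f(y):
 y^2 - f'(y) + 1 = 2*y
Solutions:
 f(y) = C1 + y^3/3 - y^2 + y


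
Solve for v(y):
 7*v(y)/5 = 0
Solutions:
 v(y) = 0


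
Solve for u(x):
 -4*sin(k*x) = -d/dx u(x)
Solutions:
 u(x) = C1 - 4*cos(k*x)/k


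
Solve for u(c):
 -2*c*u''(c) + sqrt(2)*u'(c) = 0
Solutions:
 u(c) = C1 + C2*c^(sqrt(2)/2 + 1)


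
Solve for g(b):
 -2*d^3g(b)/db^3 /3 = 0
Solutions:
 g(b) = C1 + C2*b + C3*b^2


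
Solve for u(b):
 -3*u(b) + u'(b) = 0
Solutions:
 u(b) = C1*exp(3*b)


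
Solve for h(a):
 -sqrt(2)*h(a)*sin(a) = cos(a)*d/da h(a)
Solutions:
 h(a) = C1*cos(a)^(sqrt(2))


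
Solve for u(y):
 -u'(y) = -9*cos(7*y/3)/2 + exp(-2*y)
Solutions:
 u(y) = C1 + 27*sin(7*y/3)/14 + exp(-2*y)/2


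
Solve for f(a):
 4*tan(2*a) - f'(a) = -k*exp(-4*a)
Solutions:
 f(a) = C1 - k*exp(-4*a)/4 + log(tan(2*a)^2 + 1)


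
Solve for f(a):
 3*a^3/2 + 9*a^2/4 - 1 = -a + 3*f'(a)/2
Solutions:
 f(a) = C1 + a^4/4 + a^3/2 + a^2/3 - 2*a/3


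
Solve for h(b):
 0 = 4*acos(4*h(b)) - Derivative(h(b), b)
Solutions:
 Integral(1/acos(4*_y), (_y, h(b))) = C1 + 4*b


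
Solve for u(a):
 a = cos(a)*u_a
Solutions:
 u(a) = C1 + Integral(a/cos(a), a)


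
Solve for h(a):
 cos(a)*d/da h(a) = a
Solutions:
 h(a) = C1 + Integral(a/cos(a), a)


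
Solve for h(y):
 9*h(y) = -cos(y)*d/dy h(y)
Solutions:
 h(y) = C1*sqrt(sin(y) - 1)*(sin(y)^4 - 4*sin(y)^3 + 6*sin(y)^2 - 4*sin(y) + 1)/(sqrt(sin(y) + 1)*(sin(y)^4 + 4*sin(y)^3 + 6*sin(y)^2 + 4*sin(y) + 1))


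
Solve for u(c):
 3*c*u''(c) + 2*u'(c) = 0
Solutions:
 u(c) = C1 + C2*c^(1/3)


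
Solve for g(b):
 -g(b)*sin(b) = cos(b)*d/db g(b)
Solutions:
 g(b) = C1*cos(b)


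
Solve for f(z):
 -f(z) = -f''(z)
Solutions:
 f(z) = C1*exp(-z) + C2*exp(z)


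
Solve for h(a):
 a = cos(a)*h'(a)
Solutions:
 h(a) = C1 + Integral(a/cos(a), a)


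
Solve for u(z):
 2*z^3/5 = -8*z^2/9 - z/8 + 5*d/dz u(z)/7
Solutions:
 u(z) = C1 + 7*z^4/50 + 56*z^3/135 + 7*z^2/80


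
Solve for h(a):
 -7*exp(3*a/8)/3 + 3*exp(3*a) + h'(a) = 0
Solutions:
 h(a) = C1 + 56*exp(3*a/8)/9 - exp(3*a)


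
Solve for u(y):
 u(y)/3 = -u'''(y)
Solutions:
 u(y) = C3*exp(-3^(2/3)*y/3) + (C1*sin(3^(1/6)*y/2) + C2*cos(3^(1/6)*y/2))*exp(3^(2/3)*y/6)


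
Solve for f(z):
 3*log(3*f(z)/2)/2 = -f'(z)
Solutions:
 -2*Integral(1/(-log(_y) - log(3) + log(2)), (_y, f(z)))/3 = C1 - z


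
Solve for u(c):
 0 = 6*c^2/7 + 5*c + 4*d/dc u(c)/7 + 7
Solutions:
 u(c) = C1 - c^3/2 - 35*c^2/8 - 49*c/4


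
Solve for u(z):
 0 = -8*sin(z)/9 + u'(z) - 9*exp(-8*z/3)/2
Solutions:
 u(z) = C1 - 8*cos(z)/9 - 27*exp(-8*z/3)/16


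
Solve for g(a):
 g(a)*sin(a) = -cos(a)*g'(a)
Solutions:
 g(a) = C1*cos(a)


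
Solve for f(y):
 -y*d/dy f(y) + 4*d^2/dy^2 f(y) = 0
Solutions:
 f(y) = C1 + C2*erfi(sqrt(2)*y/4)


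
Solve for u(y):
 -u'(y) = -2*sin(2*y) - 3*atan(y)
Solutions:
 u(y) = C1 + 3*y*atan(y) - 3*log(y^2 + 1)/2 - cos(2*y)


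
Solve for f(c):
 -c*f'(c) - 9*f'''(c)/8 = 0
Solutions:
 f(c) = C1 + Integral(C2*airyai(-2*3^(1/3)*c/3) + C3*airybi(-2*3^(1/3)*c/3), c)


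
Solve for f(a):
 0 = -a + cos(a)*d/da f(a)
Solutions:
 f(a) = C1 + Integral(a/cos(a), a)


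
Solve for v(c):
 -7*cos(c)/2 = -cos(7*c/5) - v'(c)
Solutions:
 v(c) = C1 + 7*sin(c)/2 - 5*sin(7*c/5)/7


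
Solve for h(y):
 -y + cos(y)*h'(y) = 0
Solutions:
 h(y) = C1 + Integral(y/cos(y), y)


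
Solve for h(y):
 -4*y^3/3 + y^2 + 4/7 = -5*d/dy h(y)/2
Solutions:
 h(y) = C1 + 2*y^4/15 - 2*y^3/15 - 8*y/35


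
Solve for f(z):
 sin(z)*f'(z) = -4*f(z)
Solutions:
 f(z) = C1*(cos(z)^2 + 2*cos(z) + 1)/(cos(z)^2 - 2*cos(z) + 1)


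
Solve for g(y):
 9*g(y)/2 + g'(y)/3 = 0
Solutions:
 g(y) = C1*exp(-27*y/2)


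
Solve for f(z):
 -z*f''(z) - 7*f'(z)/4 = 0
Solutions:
 f(z) = C1 + C2/z^(3/4)


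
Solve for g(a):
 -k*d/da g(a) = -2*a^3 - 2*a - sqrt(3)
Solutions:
 g(a) = C1 + a^4/(2*k) + a^2/k + sqrt(3)*a/k


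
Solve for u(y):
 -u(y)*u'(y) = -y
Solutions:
 u(y) = -sqrt(C1 + y^2)
 u(y) = sqrt(C1 + y^2)


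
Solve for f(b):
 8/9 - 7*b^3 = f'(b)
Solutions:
 f(b) = C1 - 7*b^4/4 + 8*b/9


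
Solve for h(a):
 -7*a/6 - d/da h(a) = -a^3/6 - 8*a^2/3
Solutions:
 h(a) = C1 + a^4/24 + 8*a^3/9 - 7*a^2/12


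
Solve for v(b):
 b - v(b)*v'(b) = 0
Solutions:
 v(b) = -sqrt(C1 + b^2)
 v(b) = sqrt(C1 + b^2)


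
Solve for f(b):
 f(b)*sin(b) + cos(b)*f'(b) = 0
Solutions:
 f(b) = C1*cos(b)


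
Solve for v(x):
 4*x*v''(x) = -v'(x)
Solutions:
 v(x) = C1 + C2*x^(3/4)


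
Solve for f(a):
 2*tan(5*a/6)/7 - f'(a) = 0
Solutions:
 f(a) = C1 - 12*log(cos(5*a/6))/35


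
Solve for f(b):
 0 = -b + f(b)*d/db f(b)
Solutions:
 f(b) = -sqrt(C1 + b^2)
 f(b) = sqrt(C1 + b^2)


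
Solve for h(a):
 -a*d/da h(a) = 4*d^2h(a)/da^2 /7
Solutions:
 h(a) = C1 + C2*erf(sqrt(14)*a/4)


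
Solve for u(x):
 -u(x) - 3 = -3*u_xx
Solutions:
 u(x) = C1*exp(-sqrt(3)*x/3) + C2*exp(sqrt(3)*x/3) - 3


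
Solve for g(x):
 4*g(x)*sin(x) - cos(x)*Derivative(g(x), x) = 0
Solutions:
 g(x) = C1/cos(x)^4


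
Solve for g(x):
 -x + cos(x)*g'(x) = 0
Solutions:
 g(x) = C1 + Integral(x/cos(x), x)


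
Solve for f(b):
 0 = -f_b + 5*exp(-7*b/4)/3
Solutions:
 f(b) = C1 - 20*exp(-7*b/4)/21


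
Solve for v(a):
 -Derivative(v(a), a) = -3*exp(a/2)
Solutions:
 v(a) = C1 + 6*exp(a/2)


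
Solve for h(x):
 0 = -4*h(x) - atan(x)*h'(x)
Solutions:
 h(x) = C1*exp(-4*Integral(1/atan(x), x))


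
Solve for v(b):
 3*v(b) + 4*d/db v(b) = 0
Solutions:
 v(b) = C1*exp(-3*b/4)


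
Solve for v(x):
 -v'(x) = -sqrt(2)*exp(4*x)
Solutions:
 v(x) = C1 + sqrt(2)*exp(4*x)/4


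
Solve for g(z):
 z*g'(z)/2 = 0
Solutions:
 g(z) = C1


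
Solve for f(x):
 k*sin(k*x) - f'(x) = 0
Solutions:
 f(x) = C1 - cos(k*x)


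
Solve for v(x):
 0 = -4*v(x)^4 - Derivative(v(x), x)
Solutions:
 v(x) = (-3^(2/3) - 3*3^(1/6)*I)*(1/(C1 + 4*x))^(1/3)/6
 v(x) = (-3^(2/3) + 3*3^(1/6)*I)*(1/(C1 + 4*x))^(1/3)/6
 v(x) = (1/(C1 + 12*x))^(1/3)


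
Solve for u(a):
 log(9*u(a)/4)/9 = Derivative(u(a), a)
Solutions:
 9*Integral(1/(-log(_y) - 2*log(3) + 2*log(2)), (_y, u(a))) = C1 - a


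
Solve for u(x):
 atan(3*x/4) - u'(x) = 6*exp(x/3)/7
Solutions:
 u(x) = C1 + x*atan(3*x/4) - 18*exp(x/3)/7 - 2*log(9*x^2 + 16)/3


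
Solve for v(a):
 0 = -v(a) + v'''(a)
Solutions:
 v(a) = C3*exp(a) + (C1*sin(sqrt(3)*a/2) + C2*cos(sqrt(3)*a/2))*exp(-a/2)


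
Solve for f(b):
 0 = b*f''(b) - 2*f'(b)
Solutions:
 f(b) = C1 + C2*b^3


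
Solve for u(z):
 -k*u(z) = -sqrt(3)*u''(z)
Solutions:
 u(z) = C1*exp(-3^(3/4)*sqrt(k)*z/3) + C2*exp(3^(3/4)*sqrt(k)*z/3)


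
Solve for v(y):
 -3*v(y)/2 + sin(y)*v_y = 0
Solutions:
 v(y) = C1*(cos(y) - 1)^(3/4)/(cos(y) + 1)^(3/4)


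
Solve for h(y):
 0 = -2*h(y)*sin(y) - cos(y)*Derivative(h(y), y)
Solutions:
 h(y) = C1*cos(y)^2


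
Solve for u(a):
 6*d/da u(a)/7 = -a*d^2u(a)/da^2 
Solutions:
 u(a) = C1 + C2*a^(1/7)


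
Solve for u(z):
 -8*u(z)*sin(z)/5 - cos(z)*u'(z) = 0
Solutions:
 u(z) = C1*cos(z)^(8/5)


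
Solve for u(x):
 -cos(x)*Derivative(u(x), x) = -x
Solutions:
 u(x) = C1 + Integral(x/cos(x), x)


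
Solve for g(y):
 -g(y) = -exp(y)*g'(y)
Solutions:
 g(y) = C1*exp(-exp(-y))


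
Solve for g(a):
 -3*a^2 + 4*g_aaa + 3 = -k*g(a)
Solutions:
 g(a) = C1*exp(2^(1/3)*a*(-k)^(1/3)/2) + C2*exp(2^(1/3)*a*(-k)^(1/3)*(-1 + sqrt(3)*I)/4) + C3*exp(-2^(1/3)*a*(-k)^(1/3)*(1 + sqrt(3)*I)/4) + 3*a^2/k - 3/k


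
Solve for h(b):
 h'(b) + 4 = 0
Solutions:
 h(b) = C1 - 4*b


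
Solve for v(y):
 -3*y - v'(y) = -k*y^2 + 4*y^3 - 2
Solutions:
 v(y) = C1 + k*y^3/3 - y^4 - 3*y^2/2 + 2*y


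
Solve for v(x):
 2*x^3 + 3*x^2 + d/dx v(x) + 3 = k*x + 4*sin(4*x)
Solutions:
 v(x) = C1 + k*x^2/2 - x^4/2 - x^3 - 3*x - cos(4*x)


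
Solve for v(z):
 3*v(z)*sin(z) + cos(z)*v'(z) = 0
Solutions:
 v(z) = C1*cos(z)^3


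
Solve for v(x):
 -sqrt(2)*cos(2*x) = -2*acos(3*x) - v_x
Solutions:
 v(x) = C1 - 2*x*acos(3*x) + 2*sqrt(1 - 9*x^2)/3 + sqrt(2)*sin(2*x)/2


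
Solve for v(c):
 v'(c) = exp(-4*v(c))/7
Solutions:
 v(c) = log(-I*(C1 + 4*c/7)^(1/4))
 v(c) = log(I*(C1 + 4*c/7)^(1/4))
 v(c) = log(-(C1 + 4*c/7)^(1/4))
 v(c) = log(C1 + 4*c/7)/4


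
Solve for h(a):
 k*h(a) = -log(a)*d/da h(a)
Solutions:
 h(a) = C1*exp(-k*li(a))


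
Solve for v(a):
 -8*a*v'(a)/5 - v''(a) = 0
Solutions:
 v(a) = C1 + C2*erf(2*sqrt(5)*a/5)


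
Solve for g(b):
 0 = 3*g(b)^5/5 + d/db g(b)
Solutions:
 g(b) = -5^(1/4)*(1/(C1 + 12*b))^(1/4)
 g(b) = 5^(1/4)*(1/(C1 + 12*b))^(1/4)
 g(b) = -5^(1/4)*I*(1/(C1 + 12*b))^(1/4)
 g(b) = 5^(1/4)*I*(1/(C1 + 12*b))^(1/4)


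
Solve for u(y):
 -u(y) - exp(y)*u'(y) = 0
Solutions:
 u(y) = C1*exp(exp(-y))


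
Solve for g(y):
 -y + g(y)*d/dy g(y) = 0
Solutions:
 g(y) = -sqrt(C1 + y^2)
 g(y) = sqrt(C1 + y^2)


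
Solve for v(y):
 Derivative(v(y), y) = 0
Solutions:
 v(y) = C1


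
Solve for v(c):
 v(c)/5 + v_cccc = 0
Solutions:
 v(c) = (C1*sin(sqrt(2)*5^(3/4)*c/10) + C2*cos(sqrt(2)*5^(3/4)*c/10))*exp(-sqrt(2)*5^(3/4)*c/10) + (C3*sin(sqrt(2)*5^(3/4)*c/10) + C4*cos(sqrt(2)*5^(3/4)*c/10))*exp(sqrt(2)*5^(3/4)*c/10)


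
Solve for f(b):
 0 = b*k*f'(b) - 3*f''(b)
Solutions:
 f(b) = Piecewise((-sqrt(6)*sqrt(pi)*C1*erf(sqrt(6)*b*sqrt(-k)/6)/(2*sqrt(-k)) - C2, (k > 0) | (k < 0)), (-C1*b - C2, True))


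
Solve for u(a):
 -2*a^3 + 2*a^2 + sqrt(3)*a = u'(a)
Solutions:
 u(a) = C1 - a^4/2 + 2*a^3/3 + sqrt(3)*a^2/2


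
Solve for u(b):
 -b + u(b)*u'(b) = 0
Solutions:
 u(b) = -sqrt(C1 + b^2)
 u(b) = sqrt(C1 + b^2)


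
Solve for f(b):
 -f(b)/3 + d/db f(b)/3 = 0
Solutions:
 f(b) = C1*exp(b)


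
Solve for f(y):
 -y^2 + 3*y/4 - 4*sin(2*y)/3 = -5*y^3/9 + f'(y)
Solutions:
 f(y) = C1 + 5*y^4/36 - y^3/3 + 3*y^2/8 + 2*cos(2*y)/3


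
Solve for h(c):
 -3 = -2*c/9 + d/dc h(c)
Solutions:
 h(c) = C1 + c^2/9 - 3*c


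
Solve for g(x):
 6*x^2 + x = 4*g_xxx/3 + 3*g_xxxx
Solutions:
 g(x) = C1 + C2*x + C3*x^2 + C4*exp(-4*x/9) + 3*x^5/40 - 13*x^4/16 + 117*x^3/16


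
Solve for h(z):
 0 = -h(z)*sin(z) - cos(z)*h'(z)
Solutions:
 h(z) = C1*cos(z)


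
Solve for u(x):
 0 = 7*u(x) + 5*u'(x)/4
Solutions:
 u(x) = C1*exp(-28*x/5)


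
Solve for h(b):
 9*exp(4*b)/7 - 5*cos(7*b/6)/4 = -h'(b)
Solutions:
 h(b) = C1 - 9*exp(4*b)/28 + 15*sin(7*b/6)/14


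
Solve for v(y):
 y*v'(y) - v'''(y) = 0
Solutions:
 v(y) = C1 + Integral(C2*airyai(y) + C3*airybi(y), y)


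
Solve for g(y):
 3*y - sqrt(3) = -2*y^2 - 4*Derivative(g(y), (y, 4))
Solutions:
 g(y) = C1 + C2*y + C3*y^2 + C4*y^3 - y^6/720 - y^5/160 + sqrt(3)*y^4/96


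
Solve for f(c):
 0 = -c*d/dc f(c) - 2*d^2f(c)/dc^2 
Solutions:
 f(c) = C1 + C2*erf(c/2)


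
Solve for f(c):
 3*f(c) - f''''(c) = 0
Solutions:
 f(c) = C1*exp(-3^(1/4)*c) + C2*exp(3^(1/4)*c) + C3*sin(3^(1/4)*c) + C4*cos(3^(1/4)*c)


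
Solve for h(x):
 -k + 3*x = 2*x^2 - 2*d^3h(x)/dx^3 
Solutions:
 h(x) = C1 + C2*x + C3*x^2 + k*x^3/12 + x^5/60 - x^4/16


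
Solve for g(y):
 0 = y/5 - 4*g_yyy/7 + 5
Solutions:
 g(y) = C1 + C2*y + C3*y^2 + 7*y^4/480 + 35*y^3/24


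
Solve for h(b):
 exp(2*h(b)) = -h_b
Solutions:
 h(b) = log(-sqrt(-1/(C1 - b))) - log(2)/2
 h(b) = log(-1/(C1 - b))/2 - log(2)/2


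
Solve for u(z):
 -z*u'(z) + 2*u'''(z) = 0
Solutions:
 u(z) = C1 + Integral(C2*airyai(2^(2/3)*z/2) + C3*airybi(2^(2/3)*z/2), z)


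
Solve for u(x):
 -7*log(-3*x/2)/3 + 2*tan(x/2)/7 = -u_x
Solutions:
 u(x) = C1 + 7*x*log(-x)/3 - 7*x/3 - 7*x*log(2)/3 + 7*x*log(3)/3 + 4*log(cos(x/2))/7


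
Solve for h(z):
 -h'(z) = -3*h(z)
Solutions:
 h(z) = C1*exp(3*z)


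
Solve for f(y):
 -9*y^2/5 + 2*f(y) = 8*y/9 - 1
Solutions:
 f(y) = 9*y^2/10 + 4*y/9 - 1/2


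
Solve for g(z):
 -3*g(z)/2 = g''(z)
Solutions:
 g(z) = C1*sin(sqrt(6)*z/2) + C2*cos(sqrt(6)*z/2)


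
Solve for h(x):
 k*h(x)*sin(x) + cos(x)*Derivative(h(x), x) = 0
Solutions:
 h(x) = C1*exp(k*log(cos(x)))


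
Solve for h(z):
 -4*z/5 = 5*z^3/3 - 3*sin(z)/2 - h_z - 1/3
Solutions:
 h(z) = C1 + 5*z^4/12 + 2*z^2/5 - z/3 + 3*cos(z)/2


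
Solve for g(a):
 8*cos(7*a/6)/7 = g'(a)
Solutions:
 g(a) = C1 + 48*sin(7*a/6)/49


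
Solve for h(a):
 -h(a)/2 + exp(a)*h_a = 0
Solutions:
 h(a) = C1*exp(-exp(-a)/2)


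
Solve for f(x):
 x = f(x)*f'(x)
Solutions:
 f(x) = -sqrt(C1 + x^2)
 f(x) = sqrt(C1 + x^2)


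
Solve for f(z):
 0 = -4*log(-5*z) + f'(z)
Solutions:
 f(z) = C1 + 4*z*log(-z) + 4*z*(-1 + log(5))


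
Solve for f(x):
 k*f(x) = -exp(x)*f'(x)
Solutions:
 f(x) = C1*exp(k*exp(-x))


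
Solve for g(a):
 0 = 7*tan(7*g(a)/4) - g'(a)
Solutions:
 g(a) = -4*asin(C1*exp(49*a/4))/7 + 4*pi/7
 g(a) = 4*asin(C1*exp(49*a/4))/7


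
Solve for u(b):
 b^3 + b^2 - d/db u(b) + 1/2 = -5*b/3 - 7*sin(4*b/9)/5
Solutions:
 u(b) = C1 + b^4/4 + b^3/3 + 5*b^2/6 + b/2 - 63*cos(4*b/9)/20


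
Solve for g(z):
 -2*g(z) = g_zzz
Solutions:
 g(z) = C3*exp(-2^(1/3)*z) + (C1*sin(2^(1/3)*sqrt(3)*z/2) + C2*cos(2^(1/3)*sqrt(3)*z/2))*exp(2^(1/3)*z/2)


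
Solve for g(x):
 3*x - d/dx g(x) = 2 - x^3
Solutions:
 g(x) = C1 + x^4/4 + 3*x^2/2 - 2*x


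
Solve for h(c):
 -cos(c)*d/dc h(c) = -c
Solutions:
 h(c) = C1 + Integral(c/cos(c), c)


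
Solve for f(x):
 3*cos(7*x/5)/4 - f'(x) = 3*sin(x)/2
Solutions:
 f(x) = C1 + 15*sin(7*x/5)/28 + 3*cos(x)/2


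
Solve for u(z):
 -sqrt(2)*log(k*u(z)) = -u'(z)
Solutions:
 li(k*u(z))/k = C1 + sqrt(2)*z


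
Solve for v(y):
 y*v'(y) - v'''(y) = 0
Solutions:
 v(y) = C1 + Integral(C2*airyai(y) + C3*airybi(y), y)


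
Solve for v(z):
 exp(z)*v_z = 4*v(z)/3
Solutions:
 v(z) = C1*exp(-4*exp(-z)/3)


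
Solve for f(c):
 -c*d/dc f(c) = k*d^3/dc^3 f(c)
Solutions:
 f(c) = C1 + Integral(C2*airyai(c*(-1/k)^(1/3)) + C3*airybi(c*(-1/k)^(1/3)), c)


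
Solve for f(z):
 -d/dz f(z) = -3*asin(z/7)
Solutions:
 f(z) = C1 + 3*z*asin(z/7) + 3*sqrt(49 - z^2)


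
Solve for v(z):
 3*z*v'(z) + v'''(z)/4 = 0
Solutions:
 v(z) = C1 + Integral(C2*airyai(-12^(1/3)*z) + C3*airybi(-12^(1/3)*z), z)


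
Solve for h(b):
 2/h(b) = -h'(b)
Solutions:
 h(b) = -sqrt(C1 - 4*b)
 h(b) = sqrt(C1 - 4*b)


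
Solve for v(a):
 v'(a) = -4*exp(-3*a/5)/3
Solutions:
 v(a) = C1 + 20*exp(-3*a/5)/9


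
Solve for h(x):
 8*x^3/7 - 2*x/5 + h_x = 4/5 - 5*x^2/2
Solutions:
 h(x) = C1 - 2*x^4/7 - 5*x^3/6 + x^2/5 + 4*x/5


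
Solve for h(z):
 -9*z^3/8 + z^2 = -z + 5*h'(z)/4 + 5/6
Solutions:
 h(z) = C1 - 9*z^4/40 + 4*z^3/15 + 2*z^2/5 - 2*z/3


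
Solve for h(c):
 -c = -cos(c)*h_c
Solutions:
 h(c) = C1 + Integral(c/cos(c), c)


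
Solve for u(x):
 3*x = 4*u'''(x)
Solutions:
 u(x) = C1 + C2*x + C3*x^2 + x^4/32


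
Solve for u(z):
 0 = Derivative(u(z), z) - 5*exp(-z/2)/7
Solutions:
 u(z) = C1 - 10*exp(-z/2)/7


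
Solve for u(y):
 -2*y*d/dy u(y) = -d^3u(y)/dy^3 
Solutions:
 u(y) = C1 + Integral(C2*airyai(2^(1/3)*y) + C3*airybi(2^(1/3)*y), y)


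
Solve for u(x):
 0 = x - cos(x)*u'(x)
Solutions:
 u(x) = C1 + Integral(x/cos(x), x)


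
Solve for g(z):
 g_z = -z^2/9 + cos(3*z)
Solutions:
 g(z) = C1 - z^3/27 + sin(3*z)/3


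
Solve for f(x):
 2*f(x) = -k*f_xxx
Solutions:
 f(x) = C1*exp(2^(1/3)*x*(-1/k)^(1/3)) + C2*exp(2^(1/3)*x*(-1/k)^(1/3)*(-1 + sqrt(3)*I)/2) + C3*exp(-2^(1/3)*x*(-1/k)^(1/3)*(1 + sqrt(3)*I)/2)


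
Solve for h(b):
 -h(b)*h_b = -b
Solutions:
 h(b) = -sqrt(C1 + b^2)
 h(b) = sqrt(C1 + b^2)


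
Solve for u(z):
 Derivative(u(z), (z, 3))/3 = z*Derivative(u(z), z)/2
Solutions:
 u(z) = C1 + Integral(C2*airyai(2^(2/3)*3^(1/3)*z/2) + C3*airybi(2^(2/3)*3^(1/3)*z/2), z)


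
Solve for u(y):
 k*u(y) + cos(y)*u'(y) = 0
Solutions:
 u(y) = C1*exp(k*(log(sin(y) - 1) - log(sin(y) + 1))/2)


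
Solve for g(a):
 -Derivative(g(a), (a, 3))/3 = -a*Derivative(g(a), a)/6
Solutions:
 g(a) = C1 + Integral(C2*airyai(2^(2/3)*a/2) + C3*airybi(2^(2/3)*a/2), a)


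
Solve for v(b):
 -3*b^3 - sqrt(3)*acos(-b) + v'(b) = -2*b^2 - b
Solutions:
 v(b) = C1 + 3*b^4/4 - 2*b^3/3 - b^2/2 + sqrt(3)*(b*acos(-b) + sqrt(1 - b^2))


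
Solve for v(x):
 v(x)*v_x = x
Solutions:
 v(x) = -sqrt(C1 + x^2)
 v(x) = sqrt(C1 + x^2)


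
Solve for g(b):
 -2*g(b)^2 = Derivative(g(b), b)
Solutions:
 g(b) = 1/(C1 + 2*b)


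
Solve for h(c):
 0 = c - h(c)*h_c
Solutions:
 h(c) = -sqrt(C1 + c^2)
 h(c) = sqrt(C1 + c^2)


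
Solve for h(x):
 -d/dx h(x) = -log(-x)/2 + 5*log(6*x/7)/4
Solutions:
 h(x) = C1 - 3*x*log(x)/4 + x*(-5*log(6) + 3 + 5*log(7) + 2*I*pi)/4


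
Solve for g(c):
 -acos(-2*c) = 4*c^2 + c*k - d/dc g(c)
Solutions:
 g(c) = C1 + 4*c^3/3 + c^2*k/2 + c*acos(-2*c) + sqrt(1 - 4*c^2)/2


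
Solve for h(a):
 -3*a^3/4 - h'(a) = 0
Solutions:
 h(a) = C1 - 3*a^4/16


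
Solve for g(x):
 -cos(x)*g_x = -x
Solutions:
 g(x) = C1 + Integral(x/cos(x), x)


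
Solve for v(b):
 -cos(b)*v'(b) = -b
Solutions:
 v(b) = C1 + Integral(b/cos(b), b)


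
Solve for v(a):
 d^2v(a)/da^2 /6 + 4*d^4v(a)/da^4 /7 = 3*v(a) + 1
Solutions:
 v(a) = C1*exp(-sqrt(3)*a*sqrt(-7 + sqrt(12145))/12) + C2*exp(sqrt(3)*a*sqrt(-7 + sqrt(12145))/12) + C3*sin(sqrt(3)*a*sqrt(7 + sqrt(12145))/12) + C4*cos(sqrt(3)*a*sqrt(7 + sqrt(12145))/12) - 1/3


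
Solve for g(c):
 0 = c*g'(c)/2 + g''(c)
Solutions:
 g(c) = C1 + C2*erf(c/2)


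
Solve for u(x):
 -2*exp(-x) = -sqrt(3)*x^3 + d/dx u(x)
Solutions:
 u(x) = C1 + sqrt(3)*x^4/4 + 2*exp(-x)


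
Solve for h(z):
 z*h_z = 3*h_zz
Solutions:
 h(z) = C1 + C2*erfi(sqrt(6)*z/6)


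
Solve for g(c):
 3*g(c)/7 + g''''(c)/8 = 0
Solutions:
 g(c) = (C1*sin(6^(1/4)*7^(3/4)*c/7) + C2*cos(6^(1/4)*7^(3/4)*c/7))*exp(-6^(1/4)*7^(3/4)*c/7) + (C3*sin(6^(1/4)*7^(3/4)*c/7) + C4*cos(6^(1/4)*7^(3/4)*c/7))*exp(6^(1/4)*7^(3/4)*c/7)


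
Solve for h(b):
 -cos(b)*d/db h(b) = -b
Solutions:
 h(b) = C1 + Integral(b/cos(b), b)


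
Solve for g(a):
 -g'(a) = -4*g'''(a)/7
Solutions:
 g(a) = C1 + C2*exp(-sqrt(7)*a/2) + C3*exp(sqrt(7)*a/2)


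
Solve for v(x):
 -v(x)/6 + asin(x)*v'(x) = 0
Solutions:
 v(x) = C1*exp(Integral(1/asin(x), x)/6)


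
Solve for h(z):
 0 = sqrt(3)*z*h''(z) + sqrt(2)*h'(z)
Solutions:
 h(z) = C1 + C2*z^(1 - sqrt(6)/3)


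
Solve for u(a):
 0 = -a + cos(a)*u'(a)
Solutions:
 u(a) = C1 + Integral(a/cos(a), a)


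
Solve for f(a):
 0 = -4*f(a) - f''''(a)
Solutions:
 f(a) = (C1*sin(a) + C2*cos(a))*exp(-a) + (C3*sin(a) + C4*cos(a))*exp(a)


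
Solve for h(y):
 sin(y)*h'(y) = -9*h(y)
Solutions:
 h(y) = C1*sqrt(cos(y) + 1)*(cos(y)^4 + 4*cos(y)^3 + 6*cos(y)^2 + 4*cos(y) + 1)/(sqrt(cos(y) - 1)*(cos(y)^4 - 4*cos(y)^3 + 6*cos(y)^2 - 4*cos(y) + 1))


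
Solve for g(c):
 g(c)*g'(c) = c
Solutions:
 g(c) = -sqrt(C1 + c^2)
 g(c) = sqrt(C1 + c^2)


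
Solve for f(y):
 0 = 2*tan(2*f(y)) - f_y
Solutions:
 f(y) = -asin(C1*exp(4*y))/2 + pi/2
 f(y) = asin(C1*exp(4*y))/2


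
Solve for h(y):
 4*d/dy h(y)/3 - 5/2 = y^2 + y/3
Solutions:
 h(y) = C1 + y^3/4 + y^2/8 + 15*y/8


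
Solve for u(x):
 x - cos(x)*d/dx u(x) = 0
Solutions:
 u(x) = C1 + Integral(x/cos(x), x)


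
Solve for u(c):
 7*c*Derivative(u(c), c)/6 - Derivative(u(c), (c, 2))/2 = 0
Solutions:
 u(c) = C1 + C2*erfi(sqrt(42)*c/6)


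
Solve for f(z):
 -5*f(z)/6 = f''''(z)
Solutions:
 f(z) = (C1*sin(10^(1/4)*3^(3/4)*z/6) + C2*cos(10^(1/4)*3^(3/4)*z/6))*exp(-10^(1/4)*3^(3/4)*z/6) + (C3*sin(10^(1/4)*3^(3/4)*z/6) + C4*cos(10^(1/4)*3^(3/4)*z/6))*exp(10^(1/4)*3^(3/4)*z/6)


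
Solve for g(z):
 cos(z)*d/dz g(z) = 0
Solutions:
 g(z) = C1


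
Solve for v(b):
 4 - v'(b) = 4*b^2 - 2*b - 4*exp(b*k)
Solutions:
 v(b) = C1 - 4*b^3/3 + b^2 + 4*b + 4*exp(b*k)/k


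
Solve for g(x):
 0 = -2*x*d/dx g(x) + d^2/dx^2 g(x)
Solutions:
 g(x) = C1 + C2*erfi(x)


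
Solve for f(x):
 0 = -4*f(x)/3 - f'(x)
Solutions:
 f(x) = C1*exp(-4*x/3)


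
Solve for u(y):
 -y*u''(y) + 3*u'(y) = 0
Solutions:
 u(y) = C1 + C2*y^4


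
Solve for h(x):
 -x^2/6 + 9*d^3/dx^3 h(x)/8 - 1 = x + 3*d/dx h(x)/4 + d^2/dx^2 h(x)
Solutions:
 h(x) = C1 + C2*exp(x*(4 - sqrt(70))/9) + C3*exp(x*(4 + sqrt(70))/9) - 2*x^3/27 - 10*x^2/27 - 82*x/81


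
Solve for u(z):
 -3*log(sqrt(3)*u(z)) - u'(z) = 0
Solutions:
 2*Integral(1/(2*log(_y) + log(3)), (_y, u(z)))/3 = C1 - z


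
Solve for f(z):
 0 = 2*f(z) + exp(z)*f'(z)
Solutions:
 f(z) = C1*exp(2*exp(-z))


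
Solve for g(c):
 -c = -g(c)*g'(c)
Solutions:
 g(c) = -sqrt(C1 + c^2)
 g(c) = sqrt(C1 + c^2)


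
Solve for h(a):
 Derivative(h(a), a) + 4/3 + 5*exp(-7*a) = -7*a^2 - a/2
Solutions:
 h(a) = C1 - 7*a^3/3 - a^2/4 - 4*a/3 + 5*exp(-7*a)/7


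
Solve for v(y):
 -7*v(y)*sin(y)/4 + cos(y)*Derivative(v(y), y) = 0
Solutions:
 v(y) = C1/cos(y)^(7/4)


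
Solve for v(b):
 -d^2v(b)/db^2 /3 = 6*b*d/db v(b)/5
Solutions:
 v(b) = C1 + C2*erf(3*sqrt(5)*b/5)


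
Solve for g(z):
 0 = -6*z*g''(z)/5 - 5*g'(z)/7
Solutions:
 g(z) = C1 + C2*z^(17/42)


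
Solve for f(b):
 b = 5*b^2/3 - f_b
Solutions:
 f(b) = C1 + 5*b^3/9 - b^2/2


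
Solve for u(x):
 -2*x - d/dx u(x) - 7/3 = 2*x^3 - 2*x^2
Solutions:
 u(x) = C1 - x^4/2 + 2*x^3/3 - x^2 - 7*x/3


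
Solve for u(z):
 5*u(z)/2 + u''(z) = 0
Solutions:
 u(z) = C1*sin(sqrt(10)*z/2) + C2*cos(sqrt(10)*z/2)


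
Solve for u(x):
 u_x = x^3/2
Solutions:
 u(x) = C1 + x^4/8


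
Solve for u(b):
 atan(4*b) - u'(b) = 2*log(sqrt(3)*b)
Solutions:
 u(b) = C1 - 2*b*log(b) + b*atan(4*b) - b*log(3) + 2*b - log(16*b^2 + 1)/8


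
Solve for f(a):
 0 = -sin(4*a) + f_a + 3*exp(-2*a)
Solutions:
 f(a) = C1 - cos(4*a)/4 + 3*exp(-2*a)/2


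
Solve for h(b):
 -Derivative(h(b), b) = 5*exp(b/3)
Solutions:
 h(b) = C1 - 15*exp(b/3)


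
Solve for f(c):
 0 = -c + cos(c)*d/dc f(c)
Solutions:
 f(c) = C1 + Integral(c/cos(c), c)


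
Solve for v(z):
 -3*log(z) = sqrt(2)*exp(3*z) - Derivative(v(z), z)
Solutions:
 v(z) = C1 + 3*z*log(z) - 3*z + sqrt(2)*exp(3*z)/3


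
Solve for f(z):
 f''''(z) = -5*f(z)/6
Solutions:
 f(z) = (C1*sin(10^(1/4)*3^(3/4)*z/6) + C2*cos(10^(1/4)*3^(3/4)*z/6))*exp(-10^(1/4)*3^(3/4)*z/6) + (C3*sin(10^(1/4)*3^(3/4)*z/6) + C4*cos(10^(1/4)*3^(3/4)*z/6))*exp(10^(1/4)*3^(3/4)*z/6)


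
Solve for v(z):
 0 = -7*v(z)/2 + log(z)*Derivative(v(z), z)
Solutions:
 v(z) = C1*exp(7*li(z)/2)


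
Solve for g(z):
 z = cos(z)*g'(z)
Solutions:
 g(z) = C1 + Integral(z/cos(z), z)


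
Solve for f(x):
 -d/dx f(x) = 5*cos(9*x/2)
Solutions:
 f(x) = C1 - 10*sin(9*x/2)/9


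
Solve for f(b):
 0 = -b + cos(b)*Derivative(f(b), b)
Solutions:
 f(b) = C1 + Integral(b/cos(b), b)


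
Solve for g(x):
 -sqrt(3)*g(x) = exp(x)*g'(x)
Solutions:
 g(x) = C1*exp(sqrt(3)*exp(-x))


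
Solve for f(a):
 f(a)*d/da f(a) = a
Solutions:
 f(a) = -sqrt(C1 + a^2)
 f(a) = sqrt(C1 + a^2)


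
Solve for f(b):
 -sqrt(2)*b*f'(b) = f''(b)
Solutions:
 f(b) = C1 + C2*erf(2^(3/4)*b/2)


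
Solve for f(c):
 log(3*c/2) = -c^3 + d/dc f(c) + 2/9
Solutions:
 f(c) = C1 + c^4/4 + c*log(c) - 11*c/9 + c*log(3/2)


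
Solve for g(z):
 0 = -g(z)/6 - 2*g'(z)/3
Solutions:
 g(z) = C1*exp(-z/4)


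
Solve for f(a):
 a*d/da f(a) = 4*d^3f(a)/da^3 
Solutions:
 f(a) = C1 + Integral(C2*airyai(2^(1/3)*a/2) + C3*airybi(2^(1/3)*a/2), a)


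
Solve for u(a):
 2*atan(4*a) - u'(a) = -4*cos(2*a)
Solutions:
 u(a) = C1 + 2*a*atan(4*a) - log(16*a^2 + 1)/4 + 2*sin(2*a)


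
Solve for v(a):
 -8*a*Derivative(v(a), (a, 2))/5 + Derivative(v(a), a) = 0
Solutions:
 v(a) = C1 + C2*a^(13/8)


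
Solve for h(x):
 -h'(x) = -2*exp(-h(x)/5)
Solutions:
 h(x) = 5*log(C1 + 2*x/5)


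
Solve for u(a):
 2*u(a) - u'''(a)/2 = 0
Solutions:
 u(a) = C3*exp(2^(2/3)*a) + (C1*sin(2^(2/3)*sqrt(3)*a/2) + C2*cos(2^(2/3)*sqrt(3)*a/2))*exp(-2^(2/3)*a/2)


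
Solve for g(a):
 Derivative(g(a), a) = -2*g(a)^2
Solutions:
 g(a) = 1/(C1 + 2*a)


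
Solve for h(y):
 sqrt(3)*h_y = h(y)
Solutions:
 h(y) = C1*exp(sqrt(3)*y/3)


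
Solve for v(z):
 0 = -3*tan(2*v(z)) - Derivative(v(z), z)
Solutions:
 v(z) = -asin(C1*exp(-6*z))/2 + pi/2
 v(z) = asin(C1*exp(-6*z))/2


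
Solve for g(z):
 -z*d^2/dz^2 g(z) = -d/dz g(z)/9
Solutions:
 g(z) = C1 + C2*z^(10/9)


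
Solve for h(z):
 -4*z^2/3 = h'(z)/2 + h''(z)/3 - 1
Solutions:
 h(z) = C1 + C2*exp(-3*z/2) - 8*z^3/9 + 16*z^2/9 - 10*z/27


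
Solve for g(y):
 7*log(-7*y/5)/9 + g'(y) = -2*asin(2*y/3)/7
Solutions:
 g(y) = C1 - 7*y*log(-y)/9 - 2*y*asin(2*y/3)/7 - 7*y*log(7)/9 + 7*y/9 + 7*y*log(5)/9 - sqrt(9 - 4*y^2)/7


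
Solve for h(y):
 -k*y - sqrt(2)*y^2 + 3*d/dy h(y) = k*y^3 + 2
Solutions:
 h(y) = C1 + k*y^4/12 + k*y^2/6 + sqrt(2)*y^3/9 + 2*y/3


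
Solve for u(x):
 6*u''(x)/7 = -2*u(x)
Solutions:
 u(x) = C1*sin(sqrt(21)*x/3) + C2*cos(sqrt(21)*x/3)


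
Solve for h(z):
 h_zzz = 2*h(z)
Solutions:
 h(z) = C3*exp(2^(1/3)*z) + (C1*sin(2^(1/3)*sqrt(3)*z/2) + C2*cos(2^(1/3)*sqrt(3)*z/2))*exp(-2^(1/3)*z/2)


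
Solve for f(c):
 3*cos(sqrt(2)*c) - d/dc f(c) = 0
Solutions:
 f(c) = C1 + 3*sqrt(2)*sin(sqrt(2)*c)/2


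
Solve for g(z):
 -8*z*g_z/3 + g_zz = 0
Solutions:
 g(z) = C1 + C2*erfi(2*sqrt(3)*z/3)


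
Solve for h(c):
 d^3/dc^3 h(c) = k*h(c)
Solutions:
 h(c) = C1*exp(c*k^(1/3)) + C2*exp(c*k^(1/3)*(-1 + sqrt(3)*I)/2) + C3*exp(-c*k^(1/3)*(1 + sqrt(3)*I)/2)


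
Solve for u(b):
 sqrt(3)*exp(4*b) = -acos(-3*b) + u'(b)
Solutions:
 u(b) = C1 + b*acos(-3*b) + sqrt(1 - 9*b^2)/3 + sqrt(3)*exp(4*b)/4


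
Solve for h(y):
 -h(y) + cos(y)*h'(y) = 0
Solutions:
 h(y) = C1*sqrt(sin(y) + 1)/sqrt(sin(y) - 1)


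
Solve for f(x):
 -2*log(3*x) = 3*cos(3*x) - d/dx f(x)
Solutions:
 f(x) = C1 + 2*x*log(x) - 2*x + 2*x*log(3) + sin(3*x)


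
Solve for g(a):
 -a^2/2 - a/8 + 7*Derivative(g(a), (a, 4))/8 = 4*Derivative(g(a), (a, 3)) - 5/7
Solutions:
 g(a) = C1 + C2*a + C3*a^2 + C4*exp(32*a/7) - a^5/480 - 11*a^4/3072 + 1527*a^3/57344


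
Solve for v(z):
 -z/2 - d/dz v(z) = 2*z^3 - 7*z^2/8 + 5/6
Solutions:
 v(z) = C1 - z^4/2 + 7*z^3/24 - z^2/4 - 5*z/6


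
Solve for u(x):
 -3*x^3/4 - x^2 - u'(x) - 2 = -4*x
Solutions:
 u(x) = C1 - 3*x^4/16 - x^3/3 + 2*x^2 - 2*x


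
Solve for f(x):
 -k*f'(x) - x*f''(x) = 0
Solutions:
 f(x) = C1 + x^(1 - re(k))*(C2*sin(log(x)*Abs(im(k))) + C3*cos(log(x)*im(k)))


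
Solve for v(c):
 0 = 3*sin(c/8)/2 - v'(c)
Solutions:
 v(c) = C1 - 12*cos(c/8)


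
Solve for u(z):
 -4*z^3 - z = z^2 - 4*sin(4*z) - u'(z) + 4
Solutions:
 u(z) = C1 + z^4 + z^3/3 + z^2/2 + 4*z + cos(4*z)


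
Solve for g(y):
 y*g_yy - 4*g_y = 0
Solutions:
 g(y) = C1 + C2*y^5


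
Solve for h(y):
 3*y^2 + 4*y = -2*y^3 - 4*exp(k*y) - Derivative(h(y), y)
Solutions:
 h(y) = C1 - y^4/2 - y^3 - 2*y^2 - 4*exp(k*y)/k


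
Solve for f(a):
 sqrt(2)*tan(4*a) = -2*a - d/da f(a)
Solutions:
 f(a) = C1 - a^2 + sqrt(2)*log(cos(4*a))/4


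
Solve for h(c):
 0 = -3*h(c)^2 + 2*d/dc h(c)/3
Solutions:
 h(c) = -2/(C1 + 9*c)


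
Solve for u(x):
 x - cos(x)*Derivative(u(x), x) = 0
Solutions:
 u(x) = C1 + Integral(x/cos(x), x)


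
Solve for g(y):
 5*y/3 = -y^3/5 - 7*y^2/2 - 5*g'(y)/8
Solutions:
 g(y) = C1 - 2*y^4/25 - 28*y^3/15 - 4*y^2/3


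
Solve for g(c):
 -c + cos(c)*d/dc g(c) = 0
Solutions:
 g(c) = C1 + Integral(c/cos(c), c)


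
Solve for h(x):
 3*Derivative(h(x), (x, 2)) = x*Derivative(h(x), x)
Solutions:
 h(x) = C1 + C2*erfi(sqrt(6)*x/6)


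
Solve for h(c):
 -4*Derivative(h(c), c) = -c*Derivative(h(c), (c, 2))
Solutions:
 h(c) = C1 + C2*c^5


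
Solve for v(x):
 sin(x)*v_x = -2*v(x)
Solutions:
 v(x) = C1*(cos(x) + 1)/(cos(x) - 1)


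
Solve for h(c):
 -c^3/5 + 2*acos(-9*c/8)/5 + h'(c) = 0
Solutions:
 h(c) = C1 + c^4/20 - 2*c*acos(-9*c/8)/5 - 2*sqrt(64 - 81*c^2)/45


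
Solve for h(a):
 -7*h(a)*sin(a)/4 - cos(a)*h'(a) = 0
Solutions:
 h(a) = C1*cos(a)^(7/4)


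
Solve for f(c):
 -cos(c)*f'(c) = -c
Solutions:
 f(c) = C1 + Integral(c/cos(c), c)


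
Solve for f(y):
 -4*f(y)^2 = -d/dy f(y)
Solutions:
 f(y) = -1/(C1 + 4*y)


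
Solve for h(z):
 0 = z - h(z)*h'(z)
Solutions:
 h(z) = -sqrt(C1 + z^2)
 h(z) = sqrt(C1 + z^2)


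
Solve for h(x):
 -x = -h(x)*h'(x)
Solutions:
 h(x) = -sqrt(C1 + x^2)
 h(x) = sqrt(C1 + x^2)


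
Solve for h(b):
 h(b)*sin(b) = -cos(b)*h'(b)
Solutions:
 h(b) = C1*cos(b)


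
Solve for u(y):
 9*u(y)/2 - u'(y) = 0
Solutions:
 u(y) = C1*exp(9*y/2)


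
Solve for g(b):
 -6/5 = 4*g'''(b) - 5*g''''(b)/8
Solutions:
 g(b) = C1 + C2*b + C3*b^2 + C4*exp(32*b/5) - b^3/20


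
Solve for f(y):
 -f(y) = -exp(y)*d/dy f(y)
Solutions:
 f(y) = C1*exp(-exp(-y))


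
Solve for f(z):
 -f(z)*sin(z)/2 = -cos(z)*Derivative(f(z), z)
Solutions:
 f(z) = C1/sqrt(cos(z))


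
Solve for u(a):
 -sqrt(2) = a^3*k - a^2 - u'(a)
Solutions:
 u(a) = C1 + a^4*k/4 - a^3/3 + sqrt(2)*a


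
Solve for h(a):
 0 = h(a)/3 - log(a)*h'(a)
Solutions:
 h(a) = C1*exp(li(a)/3)


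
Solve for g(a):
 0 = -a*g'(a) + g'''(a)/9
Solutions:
 g(a) = C1 + Integral(C2*airyai(3^(2/3)*a) + C3*airybi(3^(2/3)*a), a)


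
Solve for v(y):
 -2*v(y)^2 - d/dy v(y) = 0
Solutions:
 v(y) = 1/(C1 + 2*y)


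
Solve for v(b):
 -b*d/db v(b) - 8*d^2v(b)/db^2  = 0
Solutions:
 v(b) = C1 + C2*erf(b/4)


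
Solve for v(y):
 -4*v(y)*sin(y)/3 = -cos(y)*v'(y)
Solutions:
 v(y) = C1/cos(y)^(4/3)


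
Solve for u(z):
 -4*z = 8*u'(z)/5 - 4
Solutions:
 u(z) = C1 - 5*z^2/4 + 5*z/2


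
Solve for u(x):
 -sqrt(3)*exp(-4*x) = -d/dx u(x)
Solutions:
 u(x) = C1 - sqrt(3)*exp(-4*x)/4


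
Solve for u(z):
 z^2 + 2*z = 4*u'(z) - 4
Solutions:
 u(z) = C1 + z^3/12 + z^2/4 + z


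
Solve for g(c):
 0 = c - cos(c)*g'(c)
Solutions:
 g(c) = C1 + Integral(c/cos(c), c)


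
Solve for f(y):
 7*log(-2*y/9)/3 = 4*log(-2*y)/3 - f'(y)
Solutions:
 f(y) = C1 - y*log(-y) + y*(-log(2) + 1 + 14*log(3)/3)


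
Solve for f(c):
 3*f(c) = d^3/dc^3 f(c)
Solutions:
 f(c) = C3*exp(3^(1/3)*c) + (C1*sin(3^(5/6)*c/2) + C2*cos(3^(5/6)*c/2))*exp(-3^(1/3)*c/2)


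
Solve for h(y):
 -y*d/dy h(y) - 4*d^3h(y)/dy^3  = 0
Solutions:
 h(y) = C1 + Integral(C2*airyai(-2^(1/3)*y/2) + C3*airybi(-2^(1/3)*y/2), y)


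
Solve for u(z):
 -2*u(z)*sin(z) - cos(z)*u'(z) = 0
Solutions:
 u(z) = C1*cos(z)^2


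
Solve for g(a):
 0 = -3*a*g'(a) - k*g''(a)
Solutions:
 g(a) = C1 + C2*sqrt(k)*erf(sqrt(6)*a*sqrt(1/k)/2)


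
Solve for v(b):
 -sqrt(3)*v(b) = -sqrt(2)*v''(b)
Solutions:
 v(b) = C1*exp(-2^(3/4)*3^(1/4)*b/2) + C2*exp(2^(3/4)*3^(1/4)*b/2)


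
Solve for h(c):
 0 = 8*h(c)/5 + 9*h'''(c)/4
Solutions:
 h(c) = C3*exp(c*(-2^(2/3)*75^(1/3) + 3*10^(2/3)*3^(1/3))/30)*sin(10^(2/3)*3^(5/6)*c/15) + C4*exp(c*(-2^(2/3)*75^(1/3) + 3*10^(2/3)*3^(1/3))/30)*cos(10^(2/3)*3^(5/6)*c/15) + C5*exp(-c*(2^(2/3)*75^(1/3) + 3*10^(2/3)*3^(1/3))/30) + (C1*sin(10^(2/3)*3^(5/6)*c/15) + C2*cos(10^(2/3)*3^(5/6)*c/15))*exp(2^(2/3)*75^(1/3)*c/15)


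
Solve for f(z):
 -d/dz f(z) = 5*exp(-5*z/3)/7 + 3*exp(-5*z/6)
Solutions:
 f(z) = C1 + 3*exp(-5*z/3)/7 + 18*exp(-5*z/6)/5


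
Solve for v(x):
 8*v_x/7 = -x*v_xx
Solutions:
 v(x) = C1 + C2/x^(1/7)


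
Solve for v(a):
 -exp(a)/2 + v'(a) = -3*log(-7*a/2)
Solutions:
 v(a) = C1 - 3*a*log(-a) + 3*a*(-log(7) + log(2) + 1) + exp(a)/2


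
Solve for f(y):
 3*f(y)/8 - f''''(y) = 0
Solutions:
 f(y) = C1*exp(-6^(1/4)*y/2) + C2*exp(6^(1/4)*y/2) + C3*sin(6^(1/4)*y/2) + C4*cos(6^(1/4)*y/2)


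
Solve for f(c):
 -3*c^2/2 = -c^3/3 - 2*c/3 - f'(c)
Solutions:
 f(c) = C1 - c^4/12 + c^3/2 - c^2/3


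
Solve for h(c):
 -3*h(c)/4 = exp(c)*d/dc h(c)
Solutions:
 h(c) = C1*exp(3*exp(-c)/4)


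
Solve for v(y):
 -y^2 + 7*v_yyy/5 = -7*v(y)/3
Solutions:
 v(y) = C3*exp(-3^(2/3)*5^(1/3)*y/3) + 3*y^2/7 + (C1*sin(3^(1/6)*5^(1/3)*y/2) + C2*cos(3^(1/6)*5^(1/3)*y/2))*exp(3^(2/3)*5^(1/3)*y/6)


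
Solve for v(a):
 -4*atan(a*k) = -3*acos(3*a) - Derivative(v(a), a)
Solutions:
 v(a) = C1 - 3*a*acos(3*a) + sqrt(1 - 9*a^2) + 4*Piecewise((a*atan(a*k) - log(a^2*k^2 + 1)/(2*k), Ne(k, 0)), (0, True))


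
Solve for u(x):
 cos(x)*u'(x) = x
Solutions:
 u(x) = C1 + Integral(x/cos(x), x)


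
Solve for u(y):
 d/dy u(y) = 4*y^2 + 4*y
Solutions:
 u(y) = C1 + 4*y^3/3 + 2*y^2


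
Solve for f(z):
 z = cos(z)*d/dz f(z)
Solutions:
 f(z) = C1 + Integral(z/cos(z), z)


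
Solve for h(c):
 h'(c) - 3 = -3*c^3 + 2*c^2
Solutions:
 h(c) = C1 - 3*c^4/4 + 2*c^3/3 + 3*c


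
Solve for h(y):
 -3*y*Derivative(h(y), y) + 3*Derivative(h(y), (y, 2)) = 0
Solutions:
 h(y) = C1 + C2*erfi(sqrt(2)*y/2)


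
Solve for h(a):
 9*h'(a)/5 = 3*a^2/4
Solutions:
 h(a) = C1 + 5*a^3/36


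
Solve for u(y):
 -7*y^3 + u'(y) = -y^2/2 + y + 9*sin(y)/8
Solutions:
 u(y) = C1 + 7*y^4/4 - y^3/6 + y^2/2 - 9*cos(y)/8


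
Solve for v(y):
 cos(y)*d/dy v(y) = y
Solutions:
 v(y) = C1 + Integral(y/cos(y), y)


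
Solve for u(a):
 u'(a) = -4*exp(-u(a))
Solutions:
 u(a) = log(C1 - 4*a)


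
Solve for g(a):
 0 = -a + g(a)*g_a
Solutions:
 g(a) = -sqrt(C1 + a^2)
 g(a) = sqrt(C1 + a^2)
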